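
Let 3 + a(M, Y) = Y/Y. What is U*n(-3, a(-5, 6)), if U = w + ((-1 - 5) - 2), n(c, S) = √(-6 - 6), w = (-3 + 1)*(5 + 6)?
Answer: -60*I*√3 ≈ -103.92*I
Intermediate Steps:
a(M, Y) = -2 (a(M, Y) = -3 + Y/Y = -3 + 1 = -2)
w = -22 (w = -2*11 = -22)
n(c, S) = 2*I*√3 (n(c, S) = √(-12) = 2*I*√3)
U = -30 (U = -22 + ((-1 - 5) - 2) = -22 + (-6 - 2) = -22 - 8 = -30)
U*n(-3, a(-5, 6)) = -60*I*√3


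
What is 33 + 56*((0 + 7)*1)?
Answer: 425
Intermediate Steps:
33 + 56*((0 + 7)*1) = 33 + 56*(7*1) = 33 + 56*7 = 33 + 392 = 425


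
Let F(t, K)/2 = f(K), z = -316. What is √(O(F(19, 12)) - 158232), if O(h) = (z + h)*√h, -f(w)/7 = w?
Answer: 2*√(-39558 - 242*I*√42) ≈ 7.8838 - 397.86*I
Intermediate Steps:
f(w) = -7*w
F(t, K) = -14*K (F(t, K) = 2*(-7*K) = -14*K)
O(h) = √h*(-316 + h) (O(h) = (-316 + h)*√h = √h*(-316 + h))
√(O(F(19, 12)) - 158232) = √(√(-14*12)*(-316 - 14*12) - 158232) = √(√(-168)*(-316 - 168) - 158232) = √((2*I*√42)*(-484) - 158232) = √(-968*I*√42 - 158232) = √(-158232 - 968*I*√42)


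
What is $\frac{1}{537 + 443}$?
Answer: $\frac{1}{980} \approx 0.0010204$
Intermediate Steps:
$\frac{1}{537 + 443} = \frac{1}{980}$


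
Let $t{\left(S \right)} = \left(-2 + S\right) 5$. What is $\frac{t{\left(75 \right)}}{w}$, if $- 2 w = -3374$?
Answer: $\frac{365}{1687} \approx 0.21636$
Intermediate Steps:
$w = 1687$ ($w = \left(- \frac{1}{2}\right) \left(-3374\right) = 1687$)
$t{\left(S \right)} = -10 + 5 S$
$\frac{t{\left(75 \right)}}{w} = \frac{-10 + 5 \cdot 75}{1687} = \left(-10 + 375\right) \frac{1}{1687} = 365 \cdot \frac{1}{1687} = \frac{365}{1687}$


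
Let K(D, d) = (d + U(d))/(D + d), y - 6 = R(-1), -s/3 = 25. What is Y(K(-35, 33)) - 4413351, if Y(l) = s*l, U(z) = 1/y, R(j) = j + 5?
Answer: -17648439/4 ≈ -4.4121e+6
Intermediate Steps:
s = -75 (s = -3*25 = -75)
R(j) = 5 + j
y = 10 (y = 6 + (5 - 1) = 6 + 4 = 10)
U(z) = ⅒ (U(z) = 1/10 = ⅒)
K(D, d) = (⅒ + d)/(D + d) (K(D, d) = (d + ⅒)/(D + d) = (⅒ + d)/(D + d))
Y(l) = -75*l
Y(K(-35, 33)) - 4413351 = -75*(⅒ + 33)/(-35 + 33) - 4413351 = -75*331/((-2)*10) - 4413351 = -(-75)*331/(2*10) - 4413351 = -75*(-331/20) - 4413351 = 4965/4 - 4413351 = -17648439/4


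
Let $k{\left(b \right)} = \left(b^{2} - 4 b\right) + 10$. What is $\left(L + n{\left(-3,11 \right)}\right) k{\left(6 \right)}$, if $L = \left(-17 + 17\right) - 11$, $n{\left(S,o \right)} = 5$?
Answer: $-132$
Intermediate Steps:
$k{\left(b \right)} = 10 + b^{2} - 4 b$
$L = -11$ ($L = 0 - 11 = -11$)
$\left(L + n{\left(-3,11 \right)}\right) k{\left(6 \right)} = \left(-11 + 5\right) \left(10 + 6^{2} - 24\right) = - 6 \left(10 + 36 - 24\right) = \left(-6\right) 22 = -132$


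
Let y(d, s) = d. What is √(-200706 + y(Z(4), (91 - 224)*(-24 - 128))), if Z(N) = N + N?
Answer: I*√200698 ≈ 447.99*I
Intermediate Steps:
Z(N) = 2*N
√(-200706 + y(Z(4), (91 - 224)*(-24 - 128))) = √(-200706 + 2*4) = √(-200706 + 8) = √(-200698) = I*√200698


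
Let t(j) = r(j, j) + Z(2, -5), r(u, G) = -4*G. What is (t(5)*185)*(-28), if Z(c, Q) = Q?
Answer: 129500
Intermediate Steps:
t(j) = -5 - 4*j (t(j) = -4*j - 5 = -5 - 4*j)
(t(5)*185)*(-28) = ((-5 - 4*5)*185)*(-28) = ((-5 - 20)*185)*(-28) = -25*185*(-28) = -4625*(-28) = 129500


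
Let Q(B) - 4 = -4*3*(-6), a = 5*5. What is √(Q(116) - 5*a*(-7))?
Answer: √951 ≈ 30.838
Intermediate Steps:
a = 25
Q(B) = 76 (Q(B) = 4 - 4*3*(-6) = 4 - 12*(-6) = 4 + 72 = 76)
√(Q(116) - 5*a*(-7)) = √(76 - 5*25*(-7)) = √(76 - 125*(-7)) = √(76 + 875) = √951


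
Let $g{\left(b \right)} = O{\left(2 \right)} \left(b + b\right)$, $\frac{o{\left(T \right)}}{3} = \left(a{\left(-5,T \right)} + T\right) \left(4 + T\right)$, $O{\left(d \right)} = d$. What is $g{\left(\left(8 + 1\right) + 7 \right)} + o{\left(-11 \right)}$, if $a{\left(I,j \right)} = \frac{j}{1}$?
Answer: $526$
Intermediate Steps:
$a{\left(I,j \right)} = j$ ($a{\left(I,j \right)} = j 1 = j$)
$o{\left(T \right)} = 6 T \left(4 + T\right)$ ($o{\left(T \right)} = 3 \left(T + T\right) \left(4 + T\right) = 3 \cdot 2 T \left(4 + T\right) = 6 T \left(4 + T\right)$)
$g{\left(b \right)} = 4 b$ ($g{\left(b \right)} = 2 \left(b + b\right) = 2 \cdot 2 b = 4 b$)
$g{\left(\left(8 + 1\right) + 7 \right)} + o{\left(-11 \right)} = 4 \left(\left(8 + 1\right) + 7\right) + 6 \left(-11\right) \left(4 - 11\right) = 4 \left(9 + 7\right) + 6 \left(-11\right) \left(-7\right) = 4 \cdot 16 + 462 = 64 + 462 = 526$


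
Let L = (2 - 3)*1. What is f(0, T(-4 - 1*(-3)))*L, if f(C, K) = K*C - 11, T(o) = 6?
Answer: 11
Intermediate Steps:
f(C, K) = -11 + C*K (f(C, K) = C*K - 11 = -11 + C*K)
L = -1 (L = -1*1 = -1)
f(0, T(-4 - 1*(-3)))*L = (-11 + 0*6)*(-1) = (-11 + 0)*(-1) = -11*(-1) = 11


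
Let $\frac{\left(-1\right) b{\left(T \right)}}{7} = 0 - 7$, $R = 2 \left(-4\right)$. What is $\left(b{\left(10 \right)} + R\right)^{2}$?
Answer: $1681$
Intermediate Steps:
$R = -8$
$b{\left(T \right)} = 49$ ($b{\left(T \right)} = - 7 \left(0 - 7\right) = \left(-7\right) \left(-7\right) = 49$)
$\left(b{\left(10 \right)} + R\right)^{2} = \left(49 - 8\right)^{2} = 41^{2} = 1681$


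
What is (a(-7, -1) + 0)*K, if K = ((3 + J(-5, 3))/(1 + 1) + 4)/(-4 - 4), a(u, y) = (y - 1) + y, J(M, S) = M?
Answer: 9/8 ≈ 1.1250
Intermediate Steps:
a(u, y) = -1 + 2*y (a(u, y) = (-1 + y) + y = -1 + 2*y)
K = -3/8 (K = ((3 - 5)/(1 + 1) + 4)/(-4 - 4) = (-2/2 + 4)/(-8) = ((½)*(-2) + 4)*(-⅛) = (-1 + 4)*(-⅛) = 3*(-⅛) = -3/8 ≈ -0.37500)
(a(-7, -1) + 0)*K = ((-1 + 2*(-1)) + 0)*(-3/8) = ((-1 - 2) + 0)*(-3/8) = (-3 + 0)*(-3/8) = -3*(-3/8) = 9/8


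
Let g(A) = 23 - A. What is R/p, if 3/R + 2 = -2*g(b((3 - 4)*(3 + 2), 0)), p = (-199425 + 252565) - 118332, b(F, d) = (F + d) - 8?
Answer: 3/4824208 ≈ 6.2186e-7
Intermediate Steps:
b(F, d) = -8 + F + d
p = -65192 (p = 53140 - 118332 = -65192)
R = -3/74 (R = 3/(-2 - 2*(23 - (-8 + (3 - 4)*(3 + 2) + 0))) = 3/(-2 - 2*(23 - (-8 - 1*5 + 0))) = 3/(-2 - 2*(23 - (-8 - 5 + 0))) = 3/(-2 - 2*(23 - 1*(-13))) = 3/(-2 - 2*(23 + 13)) = 3/(-2 - 2*36) = 3/(-2 - 72) = 3/(-74) = 3*(-1/74) = -3/74 ≈ -0.040541)
R/p = -3/74/(-65192) = -3/74*(-1/65192) = 3/4824208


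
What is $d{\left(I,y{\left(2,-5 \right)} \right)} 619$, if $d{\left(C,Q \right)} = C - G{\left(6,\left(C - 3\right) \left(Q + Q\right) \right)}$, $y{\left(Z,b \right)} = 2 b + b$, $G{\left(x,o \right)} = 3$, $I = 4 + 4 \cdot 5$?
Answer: $12999$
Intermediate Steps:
$I = 24$ ($I = 4 + 20 = 24$)
$y{\left(Z,b \right)} = 3 b$
$d{\left(C,Q \right)} = -3 + C$ ($d{\left(C,Q \right)} = C - 3 = -3 + C$)
$d{\left(I,y{\left(2,-5 \right)} \right)} 619 = \left(-3 + 24\right) 619 = 21 \cdot 619 = 12999$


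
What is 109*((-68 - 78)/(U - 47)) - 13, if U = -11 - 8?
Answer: 7528/33 ≈ 228.12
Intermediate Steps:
U = -19
109*((-68 - 78)/(U - 47)) - 13 = 109*((-68 - 78)/(-19 - 47)) - 13 = 109*(-146/(-66)) - 13 = 109*(-146*(-1/66)) - 13 = 109*(73/33) - 13 = 7957/33 - 13 = 7528/33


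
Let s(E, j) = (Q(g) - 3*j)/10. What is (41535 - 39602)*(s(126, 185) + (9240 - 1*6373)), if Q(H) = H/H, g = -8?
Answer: 27174114/5 ≈ 5.4348e+6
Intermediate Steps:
Q(H) = 1
s(E, j) = ⅒ - 3*j/10 (s(E, j) = (1 - 3*j)/10 = (1 - 3*j)*(⅒) = ⅒ - 3*j/10)
(41535 - 39602)*(s(126, 185) + (9240 - 1*6373)) = (41535 - 39602)*((⅒ - 3/10*185) + (9240 - 1*6373)) = 1933*((⅒ - 111/2) + (9240 - 6373)) = 1933*(-277/5 + 2867) = 1933*(14058/5) = 27174114/5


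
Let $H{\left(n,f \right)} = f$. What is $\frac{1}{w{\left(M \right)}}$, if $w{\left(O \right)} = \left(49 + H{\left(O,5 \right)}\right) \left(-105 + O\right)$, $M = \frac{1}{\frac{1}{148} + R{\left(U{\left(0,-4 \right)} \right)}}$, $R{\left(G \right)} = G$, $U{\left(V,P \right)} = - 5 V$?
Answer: $\frac{1}{2322} \approx 0.00043066$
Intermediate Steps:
$M = 148$ ($M = \frac{1}{\frac{1}{148} - 0} = \frac{1}{\frac{1}{148} + 0} = \frac{1}{\frac{1}{148}} = 148$)
$w{\left(O \right)} = -5670 + 54 O$ ($w{\left(O \right)} = \left(49 + 5\right) \left(-105 + O\right) = 54 \left(-105 + O\right) = -5670 + 54 O$)
$\frac{1}{w{\left(M \right)}} = \frac{1}{-5670 + 54 \cdot 148} = \frac{1}{-5670 + 7992} = \frac{1}{2322}$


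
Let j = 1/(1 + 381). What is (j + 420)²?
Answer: 25741314481/145924 ≈ 1.7640e+5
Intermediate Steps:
j = 1/382 ≈ 0.0026178
(j + 420)² = (1/382 + 420)² = (160441/382)² = 25741314481/145924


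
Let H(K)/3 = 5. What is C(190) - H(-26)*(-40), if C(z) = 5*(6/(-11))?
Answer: 6570/11 ≈ 597.27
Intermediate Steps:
H(K) = 15 (H(K) = 3*5 = 15)
C(z) = -30/11 (C(z) = 5*(6*(-1/11)) = 5*(-6/11) = -30/11)
C(190) - H(-26)*(-40) = -30/11 - 15*(-40) = -30/11 - 1*(-600) = -30/11 + 600 = 6570/11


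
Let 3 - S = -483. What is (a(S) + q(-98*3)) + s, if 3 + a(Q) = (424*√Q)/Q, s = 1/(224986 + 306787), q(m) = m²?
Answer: 45962735710/531773 + 212*√6/27 ≈ 86452.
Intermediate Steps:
S = 486 (S = 3 - 1*(-483) = 3 + 483 = 486)
s = 1/531773 ≈ 1.8805e-6
a(Q) = -3 + 424/√Q (a(Q) = -3 + (424*√Q)/Q = -3 + 424/√Q)
(a(S) + q(-98*3)) + s = ((-3 + 424/√486) + (-98*3)²) + 1/531773 = ((-3 + 424*(√6/54)) + (-294)²) + 1/531773 = ((-3 + 212*√6/27) + 86436) + 1/531773 = (86433 + 212*√6/27) + 1/531773 = 45962735710/531773 + 212*√6/27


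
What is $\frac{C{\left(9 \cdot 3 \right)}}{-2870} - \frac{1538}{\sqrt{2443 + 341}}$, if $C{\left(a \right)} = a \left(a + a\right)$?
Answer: $- \frac{729}{1435} - \frac{769 \sqrt{174}}{348} \approx -29.657$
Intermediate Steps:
$C{\left(a \right)} = 2 a^{2}$ ($C{\left(a \right)} = a 2 a = 2 a^{2}$)
$\frac{C{\left(9 \cdot 3 \right)}}{-2870} - \frac{1538}{\sqrt{2443 + 341}} = \frac{2 \left(9 \cdot 3\right)^{2}}{-2870} - \frac{1538}{\sqrt{2443 + 341}} = 2 \cdot 27^{2} \left(- \frac{1}{2870}\right) - \frac{1538}{\sqrt{2784}} = 2 \cdot 729 \left(- \frac{1}{2870}\right) - \frac{1538}{4 \sqrt{174}} = 1458 \left(- \frac{1}{2870}\right) - 1538 \frac{\sqrt{174}}{696} = - \frac{729}{1435} - \frac{769 \sqrt{174}}{348}$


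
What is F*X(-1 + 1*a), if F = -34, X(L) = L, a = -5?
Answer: 204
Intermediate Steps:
F*X(-1 + 1*a) = -34*(-1 + 1*(-5)) = -34*(-1 - 5) = -34*(-6) = 204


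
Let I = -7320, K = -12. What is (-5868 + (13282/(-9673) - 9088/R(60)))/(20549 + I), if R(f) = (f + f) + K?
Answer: -1554887098/3455031159 ≈ -0.45004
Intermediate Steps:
R(f) = -12 + 2*f (R(f) = (f + f) - 12 = 2*f - 12 = -12 + 2*f)
(-5868 + (13282/(-9673) - 9088/R(60)))/(20549 + I) = (-5868 + (13282/(-9673) - 9088/(-12 + 2*60)))/(20549 - 7320) = (-5868 + (13282*(-1/9673) - 9088/(-12 + 120)))/13229 = (-5868 + (-13282/9673 - 9088/108))*(1/13229) = (-5868 + (-13282/9673 - 9088*1/108))*(1/13229) = (-5868 + (-13282/9673 - 2272/27))*(1/13229) = (-5868 - 22335670/261171)*(1/13229) = -1554887098/261171*1/13229 = -1554887098/3455031159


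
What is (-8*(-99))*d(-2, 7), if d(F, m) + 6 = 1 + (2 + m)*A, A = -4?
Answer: -32472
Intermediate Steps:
d(F, m) = -13 - 4*m (d(F, m) = -6 + (1 + (2 + m)*(-4)) = -6 + (1 + (-8 - 4*m)) = -6 + (-7 - 4*m) = -13 - 4*m)
(-8*(-99))*d(-2, 7) = (-8*(-99))*(-13 - 4*7) = 792*(-13 - 28) = 792*(-41) = -32472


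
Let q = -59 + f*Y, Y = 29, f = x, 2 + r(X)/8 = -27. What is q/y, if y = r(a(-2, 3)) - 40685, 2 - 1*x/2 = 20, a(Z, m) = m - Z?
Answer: 1103/40917 ≈ 0.026957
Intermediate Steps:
r(X) = -232 (r(X) = -16 + 8*(-27) = -16 - 216 = -232)
x = -36 (x = 4 - 2*20 = 4 - 40 = -36)
y = -40917 (y = -232 - 40685 = -40917)
f = -36
q = -1103 (q = -59 - 36*29 = -59 - 1044 = -1103)
q/y = -1103/(-40917) = -1103*(-1/40917) = 1103/40917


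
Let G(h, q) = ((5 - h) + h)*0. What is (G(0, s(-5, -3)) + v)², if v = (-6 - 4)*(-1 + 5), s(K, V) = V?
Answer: 1600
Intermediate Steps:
G(h, q) = 0 (G(h, q) = 5*0 = 0)
v = -40 (v = -10*4 = -40)
(G(0, s(-5, -3)) + v)² = (0 - 40)² = (-40)² = 1600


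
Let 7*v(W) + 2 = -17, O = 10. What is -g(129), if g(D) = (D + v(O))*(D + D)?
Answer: -228072/7 ≈ -32582.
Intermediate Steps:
v(W) = -19/7 (v(W) = -2/7 + (⅐)*(-17) = -2/7 - 17/7 = -19/7)
g(D) = 2*D*(-19/7 + D) (g(D) = (D - 19/7)*(D + D) = (-19/7 + D)*(2*D) = 2*D*(-19/7 + D))
-g(129) = -2*129*(-19 + 7*129)/7 = -2*129*(-19 + 903)/7 = -2*129*884/7 = -1*228072/7 = -228072/7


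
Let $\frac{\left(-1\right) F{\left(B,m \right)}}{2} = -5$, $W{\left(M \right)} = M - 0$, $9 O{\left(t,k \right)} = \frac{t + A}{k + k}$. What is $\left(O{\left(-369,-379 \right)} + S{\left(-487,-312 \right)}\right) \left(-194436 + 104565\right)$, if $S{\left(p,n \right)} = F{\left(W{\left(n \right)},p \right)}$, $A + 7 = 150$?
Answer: $- \frac{1025218411}{1137} \approx -9.0169 \cdot 10^{5}$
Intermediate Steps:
$A = 143$ ($A = -7 + 150 = 143$)
$O{\left(t,k \right)} = \frac{143 + t}{18 k}$ ($O{\left(t,k \right)} = \frac{\left(t + 143\right) \frac{1}{k + k}}{9} = \frac{\left(143 + t\right) \frac{1}{2 k}}{9} = \frac{\frac{1}{2} \frac{1}{k} \left(143 + t\right)}{9} = \frac{143 + t}{18 k}$)
$W{\left(M \right)} = M$ ($W{\left(M \right)} = M + 0 = M$)
$F{\left(B,m \right)} = 10$ ($F{\left(B,m \right)} = \left(-2\right) \left(-5\right) = 10$)
$S{\left(p,n \right)} = 10$
$\left(O{\left(-369,-379 \right)} + S{\left(-487,-312 \right)}\right) \left(-194436 + 104565\right) = \left(\frac{143 - 369}{18 \left(-379\right)} + 10\right) \left(-194436 + 104565\right) = \left(\frac{1}{18} \left(- \frac{1}{379}\right) \left(-226\right) + 10\right) \left(-89871\right) = \left(\frac{113}{3411} + 10\right) \left(-89871\right) = \frac{34223}{3411} \left(-89871\right) = - \frac{1025218411}{1137}$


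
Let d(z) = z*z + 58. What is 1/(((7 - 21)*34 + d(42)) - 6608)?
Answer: -1/5262 ≈ -0.00019004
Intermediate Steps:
d(z) = 58 + z² (d(z) = z² + 58 = 58 + z²)
1/(((7 - 21)*34 + d(42)) - 6608) = 1/(((7 - 21)*34 + (58 + 42²)) - 6608) = 1/((-14*34 + (58 + 1764)) - 6608) = 1/((-476 + 1822) - 6608) = 1/(1346 - 6608) = 1/(-5262) = -1/5262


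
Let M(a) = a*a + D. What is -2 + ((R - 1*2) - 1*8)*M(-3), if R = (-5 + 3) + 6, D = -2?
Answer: -44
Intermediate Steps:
R = 4 (R = -2 + 6 = 4)
M(a) = -2 + a² (M(a) = a*a - 2 = a² - 2 = -2 + a²)
-2 + ((R - 1*2) - 1*8)*M(-3) = -2 + ((4 - 1*2) - 1*8)*(-2 + (-3)²) = -2 + ((4 - 2) - 8)*(-2 + 9) = -2 + (2 - 8)*7 = -2 - 6*7 = -2 - 42 = -44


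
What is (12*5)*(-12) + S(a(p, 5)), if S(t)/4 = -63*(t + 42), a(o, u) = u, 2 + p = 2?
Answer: -12564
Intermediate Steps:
p = 0 (p = -2 + 2 = 0)
S(t) = -10584 - 252*t (S(t) = 4*(-63*(t + 42)) = 4*(-63*(42 + t)) = 4*(-2646 - 63*t) = -10584 - 252*t)
(12*5)*(-12) + S(a(p, 5)) = (12*5)*(-12) + (-10584 - 252*5) = 60*(-12) + (-10584 - 1260) = -720 - 11844 = -12564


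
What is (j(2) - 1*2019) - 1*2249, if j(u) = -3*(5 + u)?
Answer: -4289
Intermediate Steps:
j(u) = -15 - 3*u
(j(2) - 1*2019) - 1*2249 = ((-15 - 3*2) - 1*2019) - 1*2249 = ((-15 - 6) - 2019) - 2249 = (-21 - 2019) - 2249 = -2040 - 2249 = -4289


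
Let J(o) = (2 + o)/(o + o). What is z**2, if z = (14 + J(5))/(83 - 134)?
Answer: 2401/28900 ≈ 0.083080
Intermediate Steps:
J(o) = (2 + o)/(2*o) (J(o) = (2 + o)/((2*o)) = (2 + o)*(1/(2*o)) = (2 + o)/(2*o))
z = -49/170 (z = (14 + (1/2)*(2 + 5)/5)/(83 - 134) = (14 + (1/2)*(1/5)*7)/(-51) = (14 + 7/10)*(-1/51) = (147/10)*(-1/51) = -49/170 ≈ -0.28824)
z**2 = (-49/170)**2 = 2401/28900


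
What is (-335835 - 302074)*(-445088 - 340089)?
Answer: 500871474893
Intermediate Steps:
(-335835 - 302074)*(-445088 - 340089) = -637909*(-785177) = 500871474893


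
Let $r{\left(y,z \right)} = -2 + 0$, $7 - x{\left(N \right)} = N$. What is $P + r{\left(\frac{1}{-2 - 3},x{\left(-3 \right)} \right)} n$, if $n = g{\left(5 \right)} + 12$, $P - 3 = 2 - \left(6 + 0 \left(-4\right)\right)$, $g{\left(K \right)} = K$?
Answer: $-35$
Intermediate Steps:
$x{\left(N \right)} = 7 - N$
$P = -1$ ($P = 3 + \left(2 - \left(6 + 0 \left(-4\right)\right)\right) = 3 + \left(2 - \left(6 + 0\right)\right) = 3 + \left(2 - 6\right) = 3 - 4 = -1$)
$r{\left(y,z \right)} = -2$
$n = 17$ ($n = 5 + 12 = 17$)
$P + r{\left(\frac{1}{-2 - 3},x{\left(-3 \right)} \right)} n = -1 - 34 = -35$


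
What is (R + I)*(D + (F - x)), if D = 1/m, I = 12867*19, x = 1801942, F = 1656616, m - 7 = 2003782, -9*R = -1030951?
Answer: -940936300677367304/18034101 ≈ -5.2175e+10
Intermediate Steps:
R = 1030951/9 (R = -⅑*(-1030951) = 1030951/9 ≈ 1.1455e+5)
m = 2003789 (m = 7 + 2003782 = 2003789)
I = 244473
D = 1/2003789 ≈ 4.9905e-7
(R + I)*(D + (F - x)) = (1030951/9 + 244473)*(1/2003789 + (1656616 - 1*1801942)) = 3231208*(1/2003789 + (1656616 - 1801942))/9 = 3231208*(1/2003789 - 145326)/9 = (3231208/9)*(-291202640213/2003789) = -940936300677367304/18034101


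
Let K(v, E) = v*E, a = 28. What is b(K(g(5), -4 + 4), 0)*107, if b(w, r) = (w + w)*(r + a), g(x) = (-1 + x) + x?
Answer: 0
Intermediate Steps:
g(x) = -1 + 2*x
K(v, E) = E*v
b(w, r) = 2*w*(28 + r) (b(w, r) = (w + w)*(r + 28) = (2*w)*(28 + r) = 2*w*(28 + r))
b(K(g(5), -4 + 4), 0)*107 = (2*((-4 + 4)*(-1 + 2*5))*(28 + 0))*107 = (2*(0*(-1 + 10))*28)*107 = (2*(0*9)*28)*107 = (2*0*28)*107 = 0*107 = 0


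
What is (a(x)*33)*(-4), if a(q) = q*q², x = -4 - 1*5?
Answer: 96228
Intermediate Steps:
x = -9 (x = -4 - 5 = -9)
a(q) = q³
(a(x)*33)*(-4) = ((-9)³*33)*(-4) = -729*33*(-4) = -24057*(-4) = 96228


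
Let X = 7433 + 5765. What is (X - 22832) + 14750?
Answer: 5116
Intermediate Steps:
X = 13198
(X - 22832) + 14750 = (13198 - 22832) + 14750 = -9634 + 14750 = 5116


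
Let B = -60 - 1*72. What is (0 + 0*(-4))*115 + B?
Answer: -132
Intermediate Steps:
B = -132 (B = -60 - 72 = -132)
(0 + 0*(-4))*115 + B = (0 + 0*(-4))*115 - 132 = (0 + 0)*115 - 132 = 0*115 - 132 = 0 - 132 = -132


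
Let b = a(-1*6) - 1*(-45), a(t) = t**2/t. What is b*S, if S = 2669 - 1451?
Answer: 47502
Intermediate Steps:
a(t) = t
b = 39 (b = -1*6 - 1*(-45) = -6 + 45 = 39)
S = 1218
b*S = 39*1218 = 47502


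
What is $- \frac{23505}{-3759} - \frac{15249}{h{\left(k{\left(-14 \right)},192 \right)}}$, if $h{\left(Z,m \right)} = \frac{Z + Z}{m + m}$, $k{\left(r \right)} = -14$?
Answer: $\frac{262046651}{1253} \approx 2.0914 \cdot 10^{5}$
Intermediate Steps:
$h{\left(Z,m \right)} = \frac{Z}{m}$ ($h{\left(Z,m \right)} = \frac{2 Z}{2 m} = 2 Z \frac{1}{2 m} = \frac{Z}{m}$)
$- \frac{23505}{-3759} - \frac{15249}{h{\left(k{\left(-14 \right)},192 \right)}} = - \frac{23505}{-3759} - \frac{15249}{\left(-14\right) \frac{1}{192}} = \left(-23505\right) \left(- \frac{1}{3759}\right) - \frac{15249}{\left(-14\right) \frac{1}{192}} = \frac{7835}{1253} - \frac{15249}{- \frac{7}{96}} = \frac{7835}{1253} - - \frac{1463904}{7} = \frac{7835}{1253} + \frac{1463904}{7} = \frac{262046651}{1253}$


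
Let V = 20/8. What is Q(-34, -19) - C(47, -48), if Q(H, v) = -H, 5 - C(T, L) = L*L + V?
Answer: 4671/2 ≈ 2335.5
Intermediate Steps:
V = 5/2 (V = 20*(⅛) = 5/2 ≈ 2.5000)
C(T, L) = 5/2 - L² (C(T, L) = 5 - (L*L + 5/2) = 5 - (L² + 5/2) = 5 - (5/2 + L²) = 5 + (-5/2 - L²) = 5/2 - L²)
Q(-34, -19) - C(47, -48) = -1*(-34) - (5/2 - 1*(-48)²) = 34 - (5/2 - 1*2304) = 34 - (5/2 - 2304) = 34 - 1*(-4603/2) = 34 + 4603/2 = 4671/2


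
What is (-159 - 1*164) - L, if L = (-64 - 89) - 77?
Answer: -93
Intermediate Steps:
L = -230 (L = -153 - 77 = -230)
(-159 - 1*164) - L = (-159 - 1*164) - 1*(-230) = (-159 - 164) + 230 = -323 + 230 = -93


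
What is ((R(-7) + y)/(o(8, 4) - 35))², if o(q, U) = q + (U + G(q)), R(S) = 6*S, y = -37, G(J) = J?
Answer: 6241/225 ≈ 27.738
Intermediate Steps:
o(q, U) = U + 2*q (o(q, U) = q + (U + q) = U + 2*q)
((R(-7) + y)/(o(8, 4) - 35))² = ((6*(-7) - 37)/((4 + 2*8) - 35))² = ((-42 - 37)/((4 + 16) - 35))² = (-79/(20 - 35))² = (-79/(-15))² = (-79*(-1/15))² = (79/15)² = 6241/225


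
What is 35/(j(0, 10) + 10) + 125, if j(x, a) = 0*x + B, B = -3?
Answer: 130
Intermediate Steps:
j(x, a) = -3 (j(x, a) = 0*x - 3 = 0 - 3 = -3)
35/(j(0, 10) + 10) + 125 = 35/(-3 + 10) + 125 = 35/7 + 125 = 35*(1/7) + 125 = 5 + 125 = 130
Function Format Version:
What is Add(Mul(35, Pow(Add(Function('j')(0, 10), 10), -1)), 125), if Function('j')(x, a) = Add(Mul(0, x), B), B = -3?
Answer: 130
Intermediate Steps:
Function('j')(x, a) = -3 (Function('j')(x, a) = Add(Mul(0, x), -3) = Add(0, -3) = -3)
Add(Mul(35, Pow(Add(Function('j')(0, 10), 10), -1)), 125) = Add(Mul(35, Pow(Add(-3, 10), -1)), 125) = Add(Mul(35, Pow(7, -1)), 125) = Add(Mul(35, Rational(1, 7)), 125) = Add(5, 125) = 130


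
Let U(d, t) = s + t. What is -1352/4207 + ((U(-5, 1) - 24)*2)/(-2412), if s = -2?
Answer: -1525337/5073642 ≈ -0.30064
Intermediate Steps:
U(d, t) = -2 + t
-1352/4207 + ((U(-5, 1) - 24)*2)/(-2412) = -1352/4207 + (((-2 + 1) - 24)*2)/(-2412) = -1352*1/4207 + ((-1 - 24)*2)*(-1/2412) = -1352/4207 - 25*2*(-1/2412) = -1352/4207 - 50*(-1/2412) = -1352/4207 + 25/1206 = -1525337/5073642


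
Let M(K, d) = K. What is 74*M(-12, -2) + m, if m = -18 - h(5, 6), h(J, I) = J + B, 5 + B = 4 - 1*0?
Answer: -910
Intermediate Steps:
B = -1 (B = -5 + (4 - 1*0) = -5 + (4 + 0) = -5 + 4 = -1)
h(J, I) = -1 + J (h(J, I) = J - 1 = -1 + J)
m = -22 (m = -18 - (-1 + 5) = -18 - 1*4 = -18 - 4 = -22)
74*M(-12, -2) + m = 74*(-12) - 22 = -888 - 22 = -910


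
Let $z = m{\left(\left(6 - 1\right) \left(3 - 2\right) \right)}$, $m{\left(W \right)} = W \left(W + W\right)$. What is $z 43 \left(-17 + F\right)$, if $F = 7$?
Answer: $-21500$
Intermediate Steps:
$m{\left(W \right)} = 2 W^{2}$ ($m{\left(W \right)} = W 2 W = 2 W^{2}$)
$z = 50$ ($z = 2 \left(\left(6 - 1\right) \left(3 - 2\right)\right)^{2} = 2 \left(5 \cdot 1\right)^{2} = 2 \cdot 5^{2} = 2 \cdot 25 = 50$)
$z 43 \left(-17 + F\right) = 50 \cdot 43 \left(-17 + 7\right) = 2150 \left(-10\right) = -21500$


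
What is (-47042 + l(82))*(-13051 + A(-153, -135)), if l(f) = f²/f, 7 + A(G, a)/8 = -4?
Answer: 617007440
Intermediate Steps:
A(G, a) = -88 (A(G, a) = -56 + 8*(-4) = -56 - 32 = -88)
l(f) = f
(-47042 + l(82))*(-13051 + A(-153, -135)) = (-47042 + 82)*(-13051 - 88) = -46960*(-13139) = 617007440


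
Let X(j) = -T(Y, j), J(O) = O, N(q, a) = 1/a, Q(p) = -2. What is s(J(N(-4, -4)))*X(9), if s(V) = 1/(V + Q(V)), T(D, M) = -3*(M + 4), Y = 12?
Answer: -52/3 ≈ -17.333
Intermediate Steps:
T(D, M) = -12 - 3*M (T(D, M) = -3*(4 + M) = -12 - 3*M)
X(j) = 12 + 3*j (X(j) = -(-12 - 3*j) = 12 + 3*j)
s(V) = 1/(-2 + V) (s(V) = 1/(V - 2) = 1/(-2 + V))
s(J(N(-4, -4)))*X(9) = (12 + 3*9)/(-2 + 1/(-4)) = (12 + 27)/(-2 - ¼) = 39/(-9/4) = -4/9*39 = -52/3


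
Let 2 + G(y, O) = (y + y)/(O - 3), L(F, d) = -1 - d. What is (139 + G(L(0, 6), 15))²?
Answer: 664225/36 ≈ 18451.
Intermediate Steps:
G(y, O) = -2 + 2*y/(-3 + O) (G(y, O) = -2 + (y + y)/(O - 3) = -2 + (2*y)/(-3 + O) = -2 + 2*y/(-3 + O))
(139 + G(L(0, 6), 15))² = (139 + 2*(3 + (-1 - 1*6) - 1*15)/(-3 + 15))² = (139 + 2*(3 + (-1 - 6) - 15)/12)² = (139 + 2*(1/12)*(3 - 7 - 15))² = (139 + 2*(1/12)*(-19))² = (139 - 19/6)² = (815/6)² = 664225/36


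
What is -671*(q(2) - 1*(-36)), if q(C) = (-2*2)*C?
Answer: -18788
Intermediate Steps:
q(C) = -4*C
-671*(q(2) - 1*(-36)) = -671*(-4*2 - 1*(-36)) = -671*(-8 + 36) = -671*28 = -18788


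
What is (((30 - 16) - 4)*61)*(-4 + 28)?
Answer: 14640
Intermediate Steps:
(((30 - 16) - 4)*61)*(-4 + 28) = ((14 - 4)*61)*24 = (10*61)*24 = 610*24 = 14640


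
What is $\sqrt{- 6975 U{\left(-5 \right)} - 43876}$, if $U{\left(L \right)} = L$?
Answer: $i \sqrt{9001} \approx 94.874 i$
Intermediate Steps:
$\sqrt{- 6975 U{\left(-5 \right)} - 43876} = \sqrt{\left(-6975\right) \left(-5\right) - 43876} = \sqrt{34875 - 43876} = \sqrt{-9001} = i \sqrt{9001}$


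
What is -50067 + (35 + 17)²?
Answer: -47363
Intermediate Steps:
-50067 + (35 + 17)² = -50067 + 52² = -50067 + 2704 = -47363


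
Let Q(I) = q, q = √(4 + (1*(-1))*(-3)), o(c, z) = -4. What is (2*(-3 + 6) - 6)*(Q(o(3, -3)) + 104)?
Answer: 0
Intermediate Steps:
q = √7 (q = √(4 - 1*(-3)) = √(4 + 3) = √7 ≈ 2.6458)
Q(I) = √7
(2*(-3 + 6) - 6)*(Q(o(3, -3)) + 104) = (2*(-3 + 6) - 6)*(√7 + 104) = (2*3 - 6)*(104 + √7) = (6 - 6)*(104 + √7) = 0*(104 + √7) = 0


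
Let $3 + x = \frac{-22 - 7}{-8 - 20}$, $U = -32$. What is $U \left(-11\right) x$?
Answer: $- \frac{4840}{7} \approx -691.43$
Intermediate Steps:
$x = - \frac{55}{28}$ ($x = -3 + \frac{-22 - 7}{-8 - 20} = -3 - \frac{29}{-28} = -3 - - \frac{29}{28} = -3 + \frac{29}{28} = - \frac{55}{28} \approx -1.9643$)
$U \left(-11\right) x = \left(-32\right) \left(-11\right) \left(- \frac{55}{28}\right) = 352 \left(- \frac{55}{28}\right) = - \frac{4840}{7}$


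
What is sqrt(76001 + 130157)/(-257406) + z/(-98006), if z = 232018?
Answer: -116009/49003 - sqrt(206158)/257406 ≈ -2.3691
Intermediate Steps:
sqrt(76001 + 130157)/(-257406) + z/(-98006) = sqrt(76001 + 130157)/(-257406) + 232018/(-98006) = sqrt(206158)*(-1/257406) + 232018*(-1/98006) = -sqrt(206158)/257406 - 116009/49003 = -116009/49003 - sqrt(206158)/257406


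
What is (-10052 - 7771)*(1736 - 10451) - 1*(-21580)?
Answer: 155349025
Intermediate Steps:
(-10052 - 7771)*(1736 - 10451) - 1*(-21580) = -17823*(-8715) + 21580 = 155327445 + 21580 = 155349025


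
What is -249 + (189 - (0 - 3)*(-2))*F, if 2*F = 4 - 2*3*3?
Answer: -1530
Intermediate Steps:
F = -7 (F = (4 - 2*3*3)/2 = (4 - 6*3)/2 = (4 - 1*18)/2 = (4 - 18)/2 = (½)*(-14) = -7)
-249 + (189 - (0 - 3)*(-2))*F = -249 + (189 - (0 - 3)*(-2))*(-7) = -249 + (189 - (-3)*(-2))*(-7) = -249 + (189 - 1*6)*(-7) = -249 + (189 - 6)*(-7) = -249 + 183*(-7) = -249 - 1281 = -1530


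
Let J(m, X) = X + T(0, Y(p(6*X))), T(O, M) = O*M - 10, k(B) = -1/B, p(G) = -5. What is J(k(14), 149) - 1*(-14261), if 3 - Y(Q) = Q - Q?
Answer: 14400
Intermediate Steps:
Y(Q) = 3 (Y(Q) = 3 - (Q - Q) = 3 - 1*0 = 3 + 0 = 3)
T(O, M) = -10 + M*O (T(O, M) = M*O - 10 = -10 + M*O)
J(m, X) = -10 + X (J(m, X) = X + (-10 + 3*0) = X + (-10 + 0) = X - 10 = -10 + X)
J(k(14), 149) - 1*(-14261) = (-10 + 149) - 1*(-14261) = 139 + 14261 = 14400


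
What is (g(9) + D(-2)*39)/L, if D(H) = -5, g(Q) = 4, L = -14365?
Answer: 191/14365 ≈ 0.013296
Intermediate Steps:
(g(9) + D(-2)*39)/L = (4 - 5*39)/(-14365) = (4 - 195)*(-1/14365) = -191*(-1/14365) = 191/14365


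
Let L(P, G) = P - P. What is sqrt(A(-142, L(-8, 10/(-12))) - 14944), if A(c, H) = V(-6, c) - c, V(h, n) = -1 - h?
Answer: I*sqrt(14797) ≈ 121.64*I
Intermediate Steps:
L(P, G) = 0
A(c, H) = 5 - c (A(c, H) = (-1 - 1*(-6)) - c = (-1 + 6) - c = 5 - c)
sqrt(A(-142, L(-8, 10/(-12))) - 14944) = sqrt((5 - 1*(-142)) - 14944) = sqrt((5 + 142) - 14944) = sqrt(147 - 14944) = sqrt(-14797) = I*sqrt(14797)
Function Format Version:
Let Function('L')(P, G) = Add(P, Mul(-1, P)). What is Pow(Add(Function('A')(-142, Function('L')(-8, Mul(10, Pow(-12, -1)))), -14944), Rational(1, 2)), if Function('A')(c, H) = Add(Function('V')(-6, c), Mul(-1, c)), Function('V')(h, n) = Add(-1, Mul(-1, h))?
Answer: Mul(I, Pow(14797, Rational(1, 2))) ≈ Mul(121.64, I)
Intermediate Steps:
Function('L')(P, G) = 0
Function('A')(c, H) = Add(5, Mul(-1, c)) (Function('A')(c, H) = Add(Add(-1, Mul(-1, -6)), Mul(-1, c)) = Add(Add(-1, 6), Mul(-1, c)) = Add(5, Mul(-1, c)))
Pow(Add(Function('A')(-142, Function('L')(-8, Mul(10, Pow(-12, -1)))), -14944), Rational(1, 2)) = Pow(Add(Add(5, Mul(-1, -142)), -14944), Rational(1, 2)) = Pow(Add(Add(5, 142), -14944), Rational(1, 2)) = Pow(Add(147, -14944), Rational(1, 2)) = Pow(-14797, Rational(1, 2)) = Mul(I, Pow(14797, Rational(1, 2)))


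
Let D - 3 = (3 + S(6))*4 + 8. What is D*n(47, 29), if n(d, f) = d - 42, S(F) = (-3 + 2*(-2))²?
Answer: 1095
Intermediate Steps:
S(F) = 49 (S(F) = (-3 - 4)² = (-7)² = 49)
n(d, f) = -42 + d
D = 219 (D = 3 + ((3 + 49)*4 + 8) = 3 + (52*4 + 8) = 3 + (208 + 8) = 3 + 216 = 219)
D*n(47, 29) = 219*(-42 + 47) = 219*5 = 1095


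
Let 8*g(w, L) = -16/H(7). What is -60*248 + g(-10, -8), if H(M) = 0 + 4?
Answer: -29761/2 ≈ -14881.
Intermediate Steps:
H(M) = 4
g(w, L) = -1/2 (g(w, L) = (-16/4)/8 = (-16*1/4)/8 = (1/8)*(-4) = -1/2)
-60*248 + g(-10, -8) = -60*248 - 1/2 = -14880 - 1/2 = -29761/2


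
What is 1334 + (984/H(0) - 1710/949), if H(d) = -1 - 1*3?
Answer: 1030802/949 ≈ 1086.2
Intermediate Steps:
H(d) = -4 (H(d) = -1 - 3 = -4)
1334 + (984/H(0) - 1710/949) = 1334 + (984/(-4) - 1710/949) = 1334 + (984*(-¼) - 1710*1/949) = 1334 + (-246 - 1710/949) = 1334 - 235164/949 = 1030802/949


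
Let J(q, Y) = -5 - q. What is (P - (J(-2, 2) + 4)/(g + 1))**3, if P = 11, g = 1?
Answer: 9261/8 ≈ 1157.6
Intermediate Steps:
(P - (J(-2, 2) + 4)/(g + 1))**3 = (11 - ((-5 - 1*(-2)) + 4)/(1 + 1))**3 = (11 - ((-5 + 2) + 4)/2)**3 = (11 - (-3 + 4)/2)**3 = (11 - 1/2)**3 = (21/2)**3 = 9261/8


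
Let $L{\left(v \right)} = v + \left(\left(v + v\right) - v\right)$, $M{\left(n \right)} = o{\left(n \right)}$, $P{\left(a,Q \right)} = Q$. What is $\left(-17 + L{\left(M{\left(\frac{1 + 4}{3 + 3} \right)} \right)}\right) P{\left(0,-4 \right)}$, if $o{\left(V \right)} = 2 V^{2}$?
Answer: $\frac{512}{9} \approx 56.889$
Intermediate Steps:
$M{\left(n \right)} = 2 n^{2}$
$L{\left(v \right)} = 2 v$ ($L{\left(v \right)} = v + \left(2 v - v\right) = v + v = 2 v$)
$\left(-17 + L{\left(M{\left(\frac{1 + 4}{3 + 3} \right)} \right)}\right) P{\left(0,-4 \right)} = \left(-17 + 2 \cdot 2 \left(\frac{1 + 4}{3 + 3}\right)^{2}\right) \left(-4\right) = \left(-17 + 2 \cdot 2 \left(\frac{5}{6}\right)^{2}\right) \left(-4\right) = \left(-17 + 2 \cdot 2 \cdot \frac{25}{36}\right) \left(-4\right) = \left(-17 + 2 \cdot \frac{25}{18}\right) \left(-4\right) = \left(-17 + \frac{25}{9}\right) \left(-4\right) = \left(- \frac{128}{9}\right) \left(-4\right) = \frac{512}{9}$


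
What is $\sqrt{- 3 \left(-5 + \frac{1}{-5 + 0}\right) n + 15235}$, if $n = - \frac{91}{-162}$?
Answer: $\frac{2 \sqrt{7717155}}{45} \approx 123.47$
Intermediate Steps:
$n = \frac{91}{162}$ ($n = \left(-91\right) \left(- \frac{1}{162}\right) = \frac{91}{162} \approx 0.56173$)
$\sqrt{- 3 \left(-5 + \frac{1}{-5 + 0}\right) n + 15235} = \sqrt{- 3 \left(-5 + \frac{1}{-5 + 0}\right) \frac{91}{162} + 15235} = \sqrt{- 3 \left(-5 + \frac{1}{-5}\right) \frac{91}{162} + 15235} = \sqrt{- 3 \left(-5 - \frac{1}{5}\right) \frac{91}{162} + 15235} = \sqrt{\left(-3\right) \left(- \frac{26}{5}\right) \frac{91}{162} + 15235} = \sqrt{\frac{78}{5} \cdot \frac{91}{162} + 15235} = \sqrt{\frac{1183}{135} + 15235} = \sqrt{\frac{2057908}{135}} = \frac{2 \sqrt{7717155}}{45}$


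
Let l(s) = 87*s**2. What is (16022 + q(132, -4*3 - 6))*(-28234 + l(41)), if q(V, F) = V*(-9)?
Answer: 1750604842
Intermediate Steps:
q(V, F) = -9*V
(16022 + q(132, -4*3 - 6))*(-28234 + l(41)) = (16022 - 9*132)*(-28234 + 87*41**2) = (16022 - 1188)*(-28234 + 87*1681) = 14834*(-28234 + 146247) = 14834*118013 = 1750604842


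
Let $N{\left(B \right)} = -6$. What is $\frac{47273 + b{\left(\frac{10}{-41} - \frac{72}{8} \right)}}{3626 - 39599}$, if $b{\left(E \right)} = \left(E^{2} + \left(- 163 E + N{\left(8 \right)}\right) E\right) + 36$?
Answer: $- \frac{56349821}{60470613} \approx -0.93185$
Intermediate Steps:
$b{\left(E \right)} = 36 + E^{2} + E \left(-6 - 163 E\right)$ ($b{\left(E \right)} = \left(E^{2} + \left(- 163 E - 6\right) E\right) + 36 = \left(E^{2} + \left(-6 - 163 E\right) E\right) + 36 = \left(E^{2} + E \left(-6 - 163 E\right)\right) + 36 = 36 + E^{2} + E \left(-6 - 163 E\right)$)
$\frac{47273 + b{\left(\frac{10}{-41} - \frac{72}{8} \right)}}{3626 - 39599} = \frac{47273 - \left(-36 + 6 \left(\frac{10}{-41} - \frac{72}{8}\right) + 162 \left(\frac{10}{-41} - \frac{72}{8}\right)^{2}\right)}{3626 - 39599} = \frac{47273 - \left(-36 + 6 \left(10 \left(- \frac{1}{41}\right) - 9\right) + 162 \left(10 \left(- \frac{1}{41}\right) - 9\right)^{2}\right)}{-35973} = \left(47273 - \left(-36 + 6 \left(- \frac{10}{41} - 9\right) + 162 \left(- \frac{10}{41} - 9\right)^{2}\right)\right) \left(- \frac{1}{35973}\right) = \left(47273 - \left(- \frac{3750}{41} + \frac{23269842}{1681}\right)\right) \left(- \frac{1}{35973}\right) = \left(47273 + \left(36 - \frac{23269842}{1681} + \frac{2274}{41}\right)\right) \left(- \frac{1}{35973}\right) = \left(47273 - \frac{23116092}{1681}\right) \left(- \frac{1}{35973}\right) = \frac{56349821}{1681} \left(- \frac{1}{35973}\right) = - \frac{56349821}{60470613}$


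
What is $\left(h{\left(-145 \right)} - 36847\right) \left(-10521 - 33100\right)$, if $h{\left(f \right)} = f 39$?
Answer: $1853979742$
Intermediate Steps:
$h{\left(f \right)} = 39 f$
$\left(h{\left(-145 \right)} - 36847\right) \left(-10521 - 33100\right) = \left(39 \left(-145\right) - 36847\right) \left(-10521 - 33100\right) = \left(-5655 - 36847\right) \left(-43621\right) = \left(-42502\right) \left(-43621\right) = 1853979742$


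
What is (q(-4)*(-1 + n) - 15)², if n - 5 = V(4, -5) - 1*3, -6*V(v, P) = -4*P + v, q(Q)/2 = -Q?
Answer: 1521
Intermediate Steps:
q(Q) = -2*Q (q(Q) = 2*(-Q) = -2*Q)
V(v, P) = -v/6 + 2*P/3 (V(v, P) = -(-4*P + v)/6 = -(v - 4*P)/6 = -v/6 + 2*P/3)
n = -2 (n = 5 + ((-⅙*4 + (⅔)*(-5)) - 1*3) = 5 + ((-⅔ - 10/3) - 3) = 5 + (-4 - 3) = 5 - 7 = -2)
(q(-4)*(-1 + n) - 15)² = ((-2*(-4))*(-1 - 2) - 15)² = (8*(-3) - 15)² = (-24 - 15)² = (-39)² = 1521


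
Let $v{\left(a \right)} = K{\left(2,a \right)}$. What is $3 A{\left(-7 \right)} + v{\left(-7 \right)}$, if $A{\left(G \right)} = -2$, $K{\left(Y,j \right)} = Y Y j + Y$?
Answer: $-32$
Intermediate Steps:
$K{\left(Y,j \right)} = Y + j Y^{2}$ ($K{\left(Y,j \right)} = Y^{2} j + Y = j Y^{2} + Y = Y + j Y^{2}$)
$v{\left(a \right)} = 2 + 4 a$ ($v{\left(a \right)} = 2 \left(1 + 2 a\right) = 2 + 4 a$)
$3 A{\left(-7 \right)} + v{\left(-7 \right)} = 3 \left(-2\right) + \left(2 + 4 \left(-7\right)\right) = -6 + \left(2 - 28\right) = -6 - 26 = -32$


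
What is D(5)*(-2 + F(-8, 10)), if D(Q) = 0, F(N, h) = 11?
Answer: 0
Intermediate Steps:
D(5)*(-2 + F(-8, 10)) = 0*(-2 + 11) = 0*9 = 0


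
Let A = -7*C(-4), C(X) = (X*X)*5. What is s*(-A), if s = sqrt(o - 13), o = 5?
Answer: 1120*I*sqrt(2) ≈ 1583.9*I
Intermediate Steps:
C(X) = 5*X**2 (C(X) = X**2*5 = 5*X**2)
A = -560 (A = -35*(-4)**2 = -35*16 = -7*80 = -560)
s = 2*I*sqrt(2) (s = sqrt(5 - 13) = sqrt(-8) = 2*I*sqrt(2) ≈ 2.8284*I)
s*(-A) = (2*I*sqrt(2))*(-1*(-560)) = (2*I*sqrt(2))*560 = 1120*I*sqrt(2)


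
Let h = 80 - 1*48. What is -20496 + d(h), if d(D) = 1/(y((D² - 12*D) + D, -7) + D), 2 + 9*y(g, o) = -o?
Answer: -6005319/293 ≈ -20496.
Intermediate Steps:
y(g, o) = -2/9 - o/9 (y(g, o) = -2/9 + (-o)/9 = -2/9 - o/9)
h = 32 (h = 80 - 48 = 32)
d(D) = 1/(5/9 + D) (d(D) = 1/((-2/9 - ⅑*(-7)) + D) = 1/((-2/9 + 7/9) + D) = 1/(5/9 + D))
-20496 + d(h) = -20496 + 9/(5 + 9*32) = -20496 + 9/(5 + 288) = -20496 + 9/293 = -6005319/293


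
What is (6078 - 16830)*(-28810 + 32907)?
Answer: -44050944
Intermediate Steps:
(6078 - 16830)*(-28810 + 32907) = -10752*4097 = -44050944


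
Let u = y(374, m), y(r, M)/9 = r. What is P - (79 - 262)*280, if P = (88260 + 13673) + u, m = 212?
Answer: 156539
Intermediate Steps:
y(r, M) = 9*r
u = 3366 (u = 9*374 = 3366)
P = 105299 (P = (88260 + 13673) + 3366 = 101933 + 3366 = 105299)
P - (79 - 262)*280 = 105299 - (79 - 262)*280 = 105299 - (-183)*280 = 105299 - 1*(-51240) = 105299 + 51240 = 156539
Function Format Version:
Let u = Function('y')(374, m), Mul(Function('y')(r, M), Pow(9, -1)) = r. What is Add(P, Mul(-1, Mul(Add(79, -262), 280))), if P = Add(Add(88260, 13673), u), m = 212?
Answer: 156539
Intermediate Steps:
Function('y')(r, M) = Mul(9, r)
u = 3366 (u = Mul(9, 374) = 3366)
P = 105299 (P = Add(Add(88260, 13673), 3366) = Add(101933, 3366) = 105299)
Add(P, Mul(-1, Mul(Add(79, -262), 280))) = Add(105299, Mul(-1, Mul(Add(79, -262), 280))) = Add(105299, Mul(-1, Mul(-183, 280))) = Add(105299, Mul(-1, -51240)) = Add(105299, 51240) = 156539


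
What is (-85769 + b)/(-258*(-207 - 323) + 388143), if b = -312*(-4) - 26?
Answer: -84547/524883 ≈ -0.16108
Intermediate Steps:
b = 1222 (b = -39*(-32) - 26 = 1248 - 26 = 1222)
(-85769 + b)/(-258*(-207 - 323) + 388143) = (-85769 + 1222)/(-258*(-207 - 323) + 388143) = -84547/(-258*(-530) + 388143) = -84547/(136740 + 388143) = -84547/524883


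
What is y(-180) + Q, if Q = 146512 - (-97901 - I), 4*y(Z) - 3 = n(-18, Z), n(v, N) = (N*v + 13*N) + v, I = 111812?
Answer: 1425785/4 ≈ 3.5645e+5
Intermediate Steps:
n(v, N) = v + 13*N + N*v (n(v, N) = (13*N + N*v) + v = v + 13*N + N*v)
y(Z) = -15/4 - 5*Z/4 (y(Z) = ¾ + (-18 + 13*Z + Z*(-18))/4 = ¾ + (-18 + 13*Z - 18*Z)/4 = ¾ + (-18 - 5*Z)/4 = ¾ + (-9/2 - 5*Z/4) = -15/4 - 5*Z/4)
Q = 356225 (Q = 146512 - (-97901 - 1*111812) = 146512 - (-97901 - 111812) = 146512 - 1*(-209713) = 146512 + 209713 = 356225)
y(-180) + Q = (-15/4 - 5/4*(-180)) + 356225 = (-15/4 + 225) + 356225 = 885/4 + 356225 = 1425785/4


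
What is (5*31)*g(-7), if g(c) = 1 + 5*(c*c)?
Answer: 38130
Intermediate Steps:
g(c) = 1 + 5*c²
(5*31)*g(-7) = (5*31)*(1 + 5*(-7)²) = 155*(1 + 5*49) = 155*(1 + 245) = 155*246 = 38130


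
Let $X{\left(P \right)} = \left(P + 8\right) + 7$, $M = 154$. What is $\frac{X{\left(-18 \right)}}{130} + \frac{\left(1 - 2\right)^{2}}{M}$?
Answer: $- \frac{83}{5005} \approx -0.016583$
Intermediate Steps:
$X{\left(P \right)} = 15 + P$ ($X{\left(P \right)} = \left(8 + P\right) + 7 = 15 + P$)
$\frac{X{\left(-18 \right)}}{130} + \frac{\left(1 - 2\right)^{2}}{M} = \frac{15 - 18}{130} + \frac{\left(1 - 2\right)^{2}}{154} = \left(-3\right) \frac{1}{130} + \left(-1\right)^{2} \cdot \frac{1}{154} = - \frac{3}{130} + 1 \cdot \frac{1}{154} = - \frac{3}{130} + \frac{1}{154} = - \frac{83}{5005}$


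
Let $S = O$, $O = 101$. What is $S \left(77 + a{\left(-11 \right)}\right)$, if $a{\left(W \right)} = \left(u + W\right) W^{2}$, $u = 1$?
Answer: $-114433$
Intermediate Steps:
$S = 101$
$a{\left(W \right)} = W^{2} \left(1 + W\right)$ ($a{\left(W \right)} = \left(1 + W\right) W^{2} = W^{2} \left(1 + W\right)$)
$S \left(77 + a{\left(-11 \right)}\right) = 101 \left(77 + \left(-11\right)^{2} \left(1 - 11\right)\right) = 101 \left(77 + 121 \left(-10\right)\right) = 101 \left(77 - 1210\right) = 101 \left(-1133\right) = -114433$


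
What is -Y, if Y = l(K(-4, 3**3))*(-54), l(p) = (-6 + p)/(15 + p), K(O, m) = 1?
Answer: -135/8 ≈ -16.875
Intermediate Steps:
l(p) = (-6 + p)/(15 + p)
Y = 135/8 (Y = ((-6 + 1)/(15 + 1))*(-54) = (-5/16)*(-54) = ((1/16)*(-5))*(-54) = -5/16*(-54) = 135/8 ≈ 16.875)
-Y = -1*135/8 = -135/8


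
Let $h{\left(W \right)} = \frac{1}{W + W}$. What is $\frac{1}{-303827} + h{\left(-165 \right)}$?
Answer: $- \frac{304157}{100262910} \approx -0.0030336$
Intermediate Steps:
$h{\left(W \right)} = \frac{1}{2 W}$
$\frac{1}{-303827} + h{\left(-165 \right)} = \frac{1}{-303827} + \frac{1}{2 \left(-165\right)} = - \frac{1}{303827} + \frac{1}{2} \left(- \frac{1}{165}\right) = - \frac{1}{303827} - \frac{1}{330} = - \frac{304157}{100262910}$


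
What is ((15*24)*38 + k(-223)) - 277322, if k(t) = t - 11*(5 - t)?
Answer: -266373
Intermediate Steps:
k(t) = -55 + 12*t (k(t) = t + (-55 + 11*t) = -55 + 12*t)
((15*24)*38 + k(-223)) - 277322 = ((15*24)*38 + (-55 + 12*(-223))) - 277322 = (360*38 + (-55 - 2676)) - 277322 = (13680 - 2731) - 277322 = 10949 - 277322 = -266373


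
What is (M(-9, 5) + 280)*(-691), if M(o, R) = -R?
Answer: -190025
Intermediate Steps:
(M(-9, 5) + 280)*(-691) = (-1*5 + 280)*(-691) = (-5 + 280)*(-691) = 275*(-691) = -190025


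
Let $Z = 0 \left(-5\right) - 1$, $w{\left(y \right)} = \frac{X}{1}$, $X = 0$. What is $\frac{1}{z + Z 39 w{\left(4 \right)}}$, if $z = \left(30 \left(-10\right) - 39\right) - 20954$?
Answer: $- \frac{1}{21293} \approx -4.6964 \cdot 10^{-5}$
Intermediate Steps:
$w{\left(y \right)} = 0$ ($w{\left(y \right)} = \frac{0}{1} = 0 \cdot 1 = 0$)
$z = -21293$ ($z = \left(-300 - 39\right) - 20954 = -339 - 20954 = -21293$)
$Z = -1$ ($Z = 0 - 1 = -1$)
$\frac{1}{z + Z 39 w{\left(4 \right)}} = \frac{1}{-21293 + \left(-1\right) 39 \cdot 0} = \frac{1}{-21293 - 0} = \frac{1}{-21293 + 0} = \frac{1}{-21293} = - \frac{1}{21293}$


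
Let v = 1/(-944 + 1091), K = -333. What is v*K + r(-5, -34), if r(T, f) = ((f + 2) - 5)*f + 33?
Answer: 63148/49 ≈ 1288.7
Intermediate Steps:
r(T, f) = 33 + f*(-3 + f) (r(T, f) = ((2 + f) - 5)*f + 33 = (-3 + f)*f + 33 = f*(-3 + f) + 33 = 33 + f*(-3 + f))
v = 1/147 ≈ 0.0068027
v*K + r(-5, -34) = (1/147)*(-333) + (33 + (-34)**2 - 3*(-34)) = -111/49 + (33 + 1156 + 102) = -111/49 + 1291 = 63148/49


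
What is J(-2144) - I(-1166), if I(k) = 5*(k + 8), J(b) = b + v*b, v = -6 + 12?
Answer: -9218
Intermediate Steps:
v = 6
J(b) = 7*b (J(b) = b + 6*b = 7*b)
I(k) = 40 + 5*k (I(k) = 5*(8 + k) = 40 + 5*k)
J(-2144) - I(-1166) = 7*(-2144) - (40 + 5*(-1166)) = -15008 - (40 - 5830) = -15008 - 1*(-5790) = -15008 + 5790 = -9218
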